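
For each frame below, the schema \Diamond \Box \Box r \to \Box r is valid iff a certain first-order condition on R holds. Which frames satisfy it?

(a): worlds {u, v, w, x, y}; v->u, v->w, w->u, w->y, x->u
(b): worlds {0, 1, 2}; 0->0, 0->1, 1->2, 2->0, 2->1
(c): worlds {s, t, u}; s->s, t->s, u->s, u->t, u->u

This is the axiom for a generalized confluence (Geach) condition; its first-order frame correspondent is \forall x \forall y \forall z ((xRy \wedge xRz) \to \exists w (y R^2 w \wedge z = w)).
(a): fails — vRu, vRu but no t with uR²t and u=t.
(b): condition met.
(c): fails — uRs, uRt but no w with sR²w and t=w.

(b)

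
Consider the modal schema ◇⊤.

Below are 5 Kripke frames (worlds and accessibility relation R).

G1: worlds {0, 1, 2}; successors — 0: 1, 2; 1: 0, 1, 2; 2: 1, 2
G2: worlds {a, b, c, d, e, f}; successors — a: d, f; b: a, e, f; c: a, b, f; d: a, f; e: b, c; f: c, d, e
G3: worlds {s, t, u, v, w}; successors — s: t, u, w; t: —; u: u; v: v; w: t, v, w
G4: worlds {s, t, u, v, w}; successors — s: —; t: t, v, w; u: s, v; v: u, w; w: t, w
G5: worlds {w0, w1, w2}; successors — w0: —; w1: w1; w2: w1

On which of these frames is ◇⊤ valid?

G1, G2

This is the axiom for seriality; its first-order frame correspondent is ∀x ∃y Rxy.
G1: condition met.
G2: condition met.
G3: fails — world t has no successor.
G4: fails — world s has no successor.
G5: fails — world w0 has no successor.
Valid on: G1, G2.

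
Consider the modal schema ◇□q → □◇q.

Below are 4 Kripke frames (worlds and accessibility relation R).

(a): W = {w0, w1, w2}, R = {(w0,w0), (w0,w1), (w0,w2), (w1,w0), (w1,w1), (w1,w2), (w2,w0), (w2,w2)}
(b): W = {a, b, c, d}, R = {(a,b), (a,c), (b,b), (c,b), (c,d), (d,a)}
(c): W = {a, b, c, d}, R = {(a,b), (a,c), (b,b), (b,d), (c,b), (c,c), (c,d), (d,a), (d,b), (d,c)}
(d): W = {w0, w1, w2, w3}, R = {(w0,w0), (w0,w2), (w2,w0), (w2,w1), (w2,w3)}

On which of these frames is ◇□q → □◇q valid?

Frame correspondent (Sahlqvist): ∀x ∀y ∀z (Rxy ∧ Rxz → ∃w (Ryw ∧ Rzw)) — i.e. convergence.
(a): satisfies the condition.
(b): fails — Rcd and Rcb but d and b have no common successor.
(c): satisfies the condition.
(d): fails — Rw2w1 and Rw2w1 but w1 and w1 have no common successor.

(a), (c)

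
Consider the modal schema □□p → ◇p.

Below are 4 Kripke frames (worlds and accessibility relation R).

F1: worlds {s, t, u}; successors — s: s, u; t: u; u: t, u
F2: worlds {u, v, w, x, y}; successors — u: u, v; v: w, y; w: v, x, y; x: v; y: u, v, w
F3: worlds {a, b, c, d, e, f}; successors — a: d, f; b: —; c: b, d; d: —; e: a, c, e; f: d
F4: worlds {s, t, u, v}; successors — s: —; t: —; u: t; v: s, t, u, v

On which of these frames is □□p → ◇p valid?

This is the axiom for a generalized confluence (Geach) condition; its first-order frame correspondent is ∀x ∃w (xR²w ∧ xRw).
F1: condition met.
F2: fails — at x but no t with xR²t and xRt.
F3: fails — at b but no w with bR²w and bRw.
F4: fails — at s but no w with sR²w and sRw.

F1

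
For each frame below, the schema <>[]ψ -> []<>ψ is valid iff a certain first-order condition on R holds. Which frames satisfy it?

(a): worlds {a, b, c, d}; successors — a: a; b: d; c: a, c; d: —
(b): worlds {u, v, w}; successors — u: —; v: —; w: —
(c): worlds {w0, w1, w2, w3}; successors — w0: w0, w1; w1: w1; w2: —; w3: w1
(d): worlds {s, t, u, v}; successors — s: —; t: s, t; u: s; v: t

The schema corresponds to convergence: forall x forall y forall z (Rxy & Rxz -> exists w (Ryw & Rzw)).
(a): fails — Rbd and Rbd but d and d have no common successor.
(b): condition met.
(c): condition met.
(d): fails — Rtt and Rts but t and s have no common successor.
Valid on: (b), (c).

(b), (c)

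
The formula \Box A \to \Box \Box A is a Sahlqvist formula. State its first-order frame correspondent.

transitivity

Suppose □A→□□A is valid. Take Rxy, Ryz and set V(A)={w : Rxw}. Then □A at x, so □□A at x, so □A at y, so A at z, i.e. Rxz.
Conversely, any frame satisfying \forall x \forall y \forall z (Rxy \wedge Ryz \to Rxz) validates the schema.
So the correspondent is transitivity.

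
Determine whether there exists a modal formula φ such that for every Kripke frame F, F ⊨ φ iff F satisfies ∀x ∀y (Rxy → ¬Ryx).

If a class were modally definable it would be closed under surjective bounded morphisms (Goldblatt–Thomason).
The 3-cycle (worlds a,b,c with a→b→c→a) is asymmetric. Mapping every world to a single reflexive point • is a surjective bounded morphism, and the reflexive point is not asymmetric (R•• but asymmetry requires ¬R••).
So the class is not modally definable.

Not definable by any modal formula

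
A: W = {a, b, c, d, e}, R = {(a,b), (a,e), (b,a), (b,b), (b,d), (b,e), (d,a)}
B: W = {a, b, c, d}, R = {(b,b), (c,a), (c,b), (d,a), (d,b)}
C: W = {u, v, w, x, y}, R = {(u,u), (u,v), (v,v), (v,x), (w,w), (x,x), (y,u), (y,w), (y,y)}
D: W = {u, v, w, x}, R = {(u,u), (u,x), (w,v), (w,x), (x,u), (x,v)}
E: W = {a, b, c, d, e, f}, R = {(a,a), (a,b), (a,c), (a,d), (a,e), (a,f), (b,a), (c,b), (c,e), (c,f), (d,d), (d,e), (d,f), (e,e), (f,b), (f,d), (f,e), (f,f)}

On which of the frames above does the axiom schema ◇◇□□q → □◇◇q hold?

E

Frame correspondent (Sahlqvist): ∀x ∀y ∀z ((xR²y ∧ xRz) → ∃w (yR²w ∧ zR²w)) — i.e. a generalized confluence (Geach) condition.
A: fails — aR²a, aRe but no w with aR²w and eR²w.
B: fails — cR²b, cRa but no w with bR²w and aR²w.
C: fails — yR²u, yRw but no t with uR²t and wR²t.
D: fails — uR²v, uRu but no t with vR²t and uR²t.
E: condition met.
Valid on: E.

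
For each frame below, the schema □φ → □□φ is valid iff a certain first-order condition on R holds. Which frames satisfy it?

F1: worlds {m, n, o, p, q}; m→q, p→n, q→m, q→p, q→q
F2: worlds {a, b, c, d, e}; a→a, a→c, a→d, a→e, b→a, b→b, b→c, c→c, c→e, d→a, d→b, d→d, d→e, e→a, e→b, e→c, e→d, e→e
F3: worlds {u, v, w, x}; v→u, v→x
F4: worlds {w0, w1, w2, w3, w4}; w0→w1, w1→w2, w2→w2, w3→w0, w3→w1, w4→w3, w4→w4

Frame correspondent (Sahlqvist): ∀x ∀y ∀z (Rxy ∧ Ryz → Rxz) — i.e. transitivity.
F1: fails — Rqp and Rpn but not Rqn.
F2: fails — Rbc and Rce but not Rbe.
F3: ✓.
F4: fails — Rw3w1 and Rw1w2 but not Rw3w2.
Valid on: F3.

F3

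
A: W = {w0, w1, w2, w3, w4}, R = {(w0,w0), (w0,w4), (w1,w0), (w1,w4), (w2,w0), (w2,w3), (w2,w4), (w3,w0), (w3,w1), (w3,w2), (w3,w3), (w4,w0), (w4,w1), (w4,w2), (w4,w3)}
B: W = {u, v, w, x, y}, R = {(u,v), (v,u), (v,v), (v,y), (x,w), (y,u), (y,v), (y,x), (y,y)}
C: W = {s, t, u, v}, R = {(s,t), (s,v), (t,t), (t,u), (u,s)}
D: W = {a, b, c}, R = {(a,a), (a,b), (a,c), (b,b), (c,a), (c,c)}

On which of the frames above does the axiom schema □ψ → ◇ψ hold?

The schema corresponds to seriality: ∀x ∃y Rxy.
A: satisfies the condition.
B: fails — world w has no successor.
C: fails — world v has no successor.
D: satisfies the condition.

A, D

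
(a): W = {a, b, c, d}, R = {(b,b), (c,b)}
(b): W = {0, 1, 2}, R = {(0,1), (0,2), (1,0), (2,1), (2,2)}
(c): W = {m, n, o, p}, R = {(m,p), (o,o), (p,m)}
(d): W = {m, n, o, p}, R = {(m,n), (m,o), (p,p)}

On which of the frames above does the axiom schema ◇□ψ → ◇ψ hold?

Frame correspondent (Sahlqvist): ∀x ∀y (xRy → ∃w (yRw ∧ xRw)) — i.e. a generalized confluence (Geach) condition.
(a): condition met.
(b): fails — 0R1 but no w with 1Rw and 0Rw.
(c): fails — mRp but no w with pRw and mRw.
(d): fails — mRn but no w with nRw and mRw.

(a)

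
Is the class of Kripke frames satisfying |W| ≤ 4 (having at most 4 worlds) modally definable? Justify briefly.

Not modally definable

Modal frame validity is preserved under disjoint unions.
Any modal formula valid on each of 5 disjoint one-world frames is valid on their disjoint union (validity is preserved under disjoint unions). Each one-world frame has |W|=1≤4, but the union has |W|=5.
Hence having at most 4 worlds is not modally definable.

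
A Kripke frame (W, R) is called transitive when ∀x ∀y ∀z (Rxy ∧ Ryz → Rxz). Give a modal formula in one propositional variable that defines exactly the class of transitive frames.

This is transitivity; the standard corresponding axiom is 4: □s → □□s.

□s → □□s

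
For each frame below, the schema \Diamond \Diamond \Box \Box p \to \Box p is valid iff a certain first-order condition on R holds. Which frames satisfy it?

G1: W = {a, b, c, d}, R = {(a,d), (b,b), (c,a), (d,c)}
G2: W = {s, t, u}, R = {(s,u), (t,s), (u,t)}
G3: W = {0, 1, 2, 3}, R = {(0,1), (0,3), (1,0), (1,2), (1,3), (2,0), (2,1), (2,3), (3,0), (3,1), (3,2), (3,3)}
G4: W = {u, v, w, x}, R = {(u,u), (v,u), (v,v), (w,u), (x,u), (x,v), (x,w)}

The schema corresponds to a generalized confluence (Geach) condition: \forall x \forall y \forall z ((x R^2 y \wedge xRz) \to \exists w (y R^2 w \wedge z = w)).
G1: ✓.
G2: ✓.
G3: ✓.
G4: fails — vR²u, vRv but no t with uR²t and v=t.

G1, G2, G3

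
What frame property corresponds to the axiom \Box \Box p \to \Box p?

density

Suppose □□p→□p is valid. Take Rxy and set V(p)={w : xR²w}. Then □□p at x, so □p at x, so p at y, i.e. ∃z(Rxz∧Rzy).
The converse is a direct semantic check.
Frame condition: \forall x \forall y (Rxy \to \exists z (Rxz \wedge Rzy)).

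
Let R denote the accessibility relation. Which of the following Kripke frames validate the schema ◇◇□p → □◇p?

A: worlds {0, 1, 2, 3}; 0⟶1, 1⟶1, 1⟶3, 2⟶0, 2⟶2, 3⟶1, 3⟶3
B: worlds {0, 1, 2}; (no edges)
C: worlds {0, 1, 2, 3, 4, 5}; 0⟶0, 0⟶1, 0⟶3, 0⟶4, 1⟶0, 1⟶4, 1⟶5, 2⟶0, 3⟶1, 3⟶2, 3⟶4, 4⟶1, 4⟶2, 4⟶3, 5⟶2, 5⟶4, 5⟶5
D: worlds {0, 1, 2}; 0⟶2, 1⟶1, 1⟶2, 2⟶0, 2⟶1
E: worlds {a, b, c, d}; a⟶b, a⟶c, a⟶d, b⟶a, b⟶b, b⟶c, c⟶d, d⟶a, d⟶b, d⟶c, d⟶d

Frame correspondent (Sahlqvist): ∀x ∀y ∀z ((xR²y ∧ xRz) → ∃w (yRw ∧ zRw)) — i.e. a generalized confluence (Geach) condition.
A: fails — 2R²0, 2R2 but no w with 0Rw and 2Rw.
B: satisfies the condition.
C: fails — 0R²1, 0R4 but no w with 1Rw and 4Rw.
D: fails — 0R²0, 0R2 but no w with 0Rw and 2Rw.
E: fails — aR²b, aRc but no w with bRw and cRw.

B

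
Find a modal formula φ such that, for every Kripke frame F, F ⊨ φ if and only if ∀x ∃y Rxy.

The condition is seriality. The D schema □s → ◇s defines it.
Suppose □s→◇s is valid. At any x set V(s)=W. Then □s at x, so ◇s at x, so x has a successor.

□s → ◇s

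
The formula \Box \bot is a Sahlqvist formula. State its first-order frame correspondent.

emptiness of R: \forall x \forall y \neg Rxy

This is the Ver axiom.
Its frame correspondent is emptiness of R — \forall x \forall y \neg Rxy.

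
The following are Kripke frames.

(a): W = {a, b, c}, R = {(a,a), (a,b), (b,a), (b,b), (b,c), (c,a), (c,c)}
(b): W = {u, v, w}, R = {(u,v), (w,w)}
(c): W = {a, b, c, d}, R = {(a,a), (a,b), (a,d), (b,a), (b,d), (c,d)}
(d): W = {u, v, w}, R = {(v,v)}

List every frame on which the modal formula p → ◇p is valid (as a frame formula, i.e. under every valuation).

The schema corresponds to reflexivity: ∀x Rxx.
(a): holds.
(b): fails — world u does not see itself.
(c): fails — world b does not see itself.
(d): fails — world u does not see itself.
Valid on: (a).

(a)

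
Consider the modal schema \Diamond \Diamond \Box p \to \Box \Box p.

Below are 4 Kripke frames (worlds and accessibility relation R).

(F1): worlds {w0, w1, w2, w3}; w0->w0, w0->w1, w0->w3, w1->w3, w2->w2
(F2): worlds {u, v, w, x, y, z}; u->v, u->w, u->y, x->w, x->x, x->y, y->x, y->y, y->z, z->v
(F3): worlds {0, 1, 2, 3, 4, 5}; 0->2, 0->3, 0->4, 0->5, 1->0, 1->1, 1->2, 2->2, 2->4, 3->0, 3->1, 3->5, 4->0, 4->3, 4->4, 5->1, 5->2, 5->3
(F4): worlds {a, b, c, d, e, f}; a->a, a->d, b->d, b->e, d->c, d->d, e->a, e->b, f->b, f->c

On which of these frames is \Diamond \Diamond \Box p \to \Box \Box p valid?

none

This is the axiom for a generalized confluence (Geach) condition; its first-order frame correspondent is \forall x \forall y \forall z ((x R^2 y \wedge x R^2 z) \to \exists w (yRw \wedge z = w)).
(F1): fails — w0R²w1, w0R²w0 but no w with w1Rw and w0=w.
(F2): fails — uR²x, uR²z but no t with xRt and z=t.
(F3): fails — 0R²0, 0R²0 but no w with 0Rw and 0=w.
(F4): fails — aR²a, aR²c but no w with aRw and c=w.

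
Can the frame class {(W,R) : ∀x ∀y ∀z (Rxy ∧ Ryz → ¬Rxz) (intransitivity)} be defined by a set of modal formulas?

Not modally definable

If a class were modally definable it would be closed under surjective bounded morphisms (Goldblatt–Thomason).
The 5-cycle (worlds w0,w1,w2,w3,w4 with w0→w1→w2→w3→w4→w0) is intransitive. Mapping every world to a single reflexive point • is a surjective bounded morphism; the reflexive point is not intransitive (R••∧R•• but R••).
So no modal formula (or set of formulas) defines exactly the intransitive frames.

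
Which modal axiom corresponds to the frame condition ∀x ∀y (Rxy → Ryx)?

q → □◇q

The condition is symmetry. The B schema q → □◇q defines it.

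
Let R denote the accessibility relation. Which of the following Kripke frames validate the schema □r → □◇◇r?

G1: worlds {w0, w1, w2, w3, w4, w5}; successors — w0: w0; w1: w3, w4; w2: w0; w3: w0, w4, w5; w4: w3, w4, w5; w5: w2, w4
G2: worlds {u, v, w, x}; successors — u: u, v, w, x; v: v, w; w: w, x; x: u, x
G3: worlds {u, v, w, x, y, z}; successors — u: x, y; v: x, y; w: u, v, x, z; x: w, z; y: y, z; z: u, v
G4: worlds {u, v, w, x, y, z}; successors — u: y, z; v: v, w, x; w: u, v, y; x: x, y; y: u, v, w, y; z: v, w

G2, G4

The schema corresponds to a generalized confluence (Geach) condition: ∀x ∀z (xRz → ∃w (xRw ∧ zR²w)).
G1: fails — w5Rw2 but no w with w5Rw and w2R²w.
G2: condition met.
G3: fails — xRz but no t with xRt and zR²t.
G4: condition met.
Valid on: G2, G4.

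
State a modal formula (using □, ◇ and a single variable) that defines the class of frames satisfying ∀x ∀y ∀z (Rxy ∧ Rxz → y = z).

The condition is partial functionality. The CD schema ◇q → □q defines it.
Suppose ◇q→□q is valid. Take Rxy, Rxz and set V(q)={y}. Then ◇q at x, so □q at x, so q at z, i.e. z=y.

◇q → □q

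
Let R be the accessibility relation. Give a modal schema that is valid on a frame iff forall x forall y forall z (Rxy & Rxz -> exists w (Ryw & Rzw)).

◇□s → □◇s

This is convergence; the standard corresponding axiom is .2: ◇□s → □◇s.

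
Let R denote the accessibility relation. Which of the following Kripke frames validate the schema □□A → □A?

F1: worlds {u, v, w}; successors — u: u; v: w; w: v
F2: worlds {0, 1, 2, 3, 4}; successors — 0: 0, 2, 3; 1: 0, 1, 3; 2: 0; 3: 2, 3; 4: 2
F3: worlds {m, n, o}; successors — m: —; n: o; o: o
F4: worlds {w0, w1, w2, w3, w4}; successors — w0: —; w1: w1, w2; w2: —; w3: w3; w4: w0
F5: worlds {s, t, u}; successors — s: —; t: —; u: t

F3

Frame correspondent (Sahlqvist): ∀x ∀y (Rxy → ∃z (Rxz ∧ Rzy)) — i.e. density.
F1: fails — Rvw but no z with Rvz and Rzw.
F2: fails — R42 but no z with R4z and Rz2.
F3: condition met.
F4: fails — Rw4w0 but no z with Rw4z and Rzw0.
F5: fails — Rut but no z with Ruz and Rzt.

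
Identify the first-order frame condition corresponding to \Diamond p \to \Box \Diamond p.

The Euclidean property

This schema is the 5 axiom.
Its frame correspondent is the Euclidean property — \forall x \forall y \forall z (Rxy \wedge Rxz \to Ryz).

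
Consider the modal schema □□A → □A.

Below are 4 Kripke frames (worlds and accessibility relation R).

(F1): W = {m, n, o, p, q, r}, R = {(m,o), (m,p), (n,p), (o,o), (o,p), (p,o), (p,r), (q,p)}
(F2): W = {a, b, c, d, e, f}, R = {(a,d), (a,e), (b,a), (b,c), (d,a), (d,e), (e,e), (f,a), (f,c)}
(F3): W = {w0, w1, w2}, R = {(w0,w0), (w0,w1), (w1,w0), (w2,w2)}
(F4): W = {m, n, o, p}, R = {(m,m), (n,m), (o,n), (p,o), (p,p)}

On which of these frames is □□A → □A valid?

The schema corresponds to density: ∀x ∀y (Rxy → ∃z (Rxz ∧ Rzy)).
(F1): fails — Rpr but no z with Rpz and Rzr.
(F2): fails — Rbc but no z with Rbz and Rzc.
(F3): satisfies the condition.
(F4): fails — Ron but no z with Roz and Rzn.
Valid on: (F3).

(F3)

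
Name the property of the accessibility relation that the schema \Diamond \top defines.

◇⊤ holds at w iff w has a successor, so frame-validity of ◇⊤ is exactly seriality. Equivalently via □ψ → ◇ψ:
Suppose □ψ→◇ψ is valid. At any x set V(ψ)=W. Then □ψ at x, so ◇ψ at x, so x has a successor.
Conversely, on a frame with seriality the schema holds at every world under every valuation.
Frame condition: \forall x \exists y Rxy.

Seriality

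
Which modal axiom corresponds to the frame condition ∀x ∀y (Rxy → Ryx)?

A defining formula is q → □◇q (the B axiom).
Suppose q→□◇q is valid. Take Rxy and set V(q)={x}. Then q at x, so □◇q at x, so ◇q at y, so some z with Ryz has q; z=x, i.e. Ryx.

q → □◇q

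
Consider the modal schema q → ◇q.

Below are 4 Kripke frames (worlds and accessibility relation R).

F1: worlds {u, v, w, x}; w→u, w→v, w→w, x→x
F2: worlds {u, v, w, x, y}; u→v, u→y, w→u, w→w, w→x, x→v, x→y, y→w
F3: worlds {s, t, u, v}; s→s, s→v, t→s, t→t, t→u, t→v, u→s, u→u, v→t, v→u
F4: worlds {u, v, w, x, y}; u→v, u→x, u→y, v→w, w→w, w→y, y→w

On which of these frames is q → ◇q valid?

none

This is the axiom for reflexivity; its first-order frame correspondent is ∀x Rxx.
F1: fails — world u does not see itself.
F2: fails — world u does not see itself.
F3: fails — world v does not see itself.
F4: fails — world u does not see itself.
Valid on no frame.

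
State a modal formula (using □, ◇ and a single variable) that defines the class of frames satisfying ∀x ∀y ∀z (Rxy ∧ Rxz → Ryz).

◇ψ → □◇ψ

This is the Euclidean property; the standard corresponding axiom is 5: ◇ψ → □◇ψ.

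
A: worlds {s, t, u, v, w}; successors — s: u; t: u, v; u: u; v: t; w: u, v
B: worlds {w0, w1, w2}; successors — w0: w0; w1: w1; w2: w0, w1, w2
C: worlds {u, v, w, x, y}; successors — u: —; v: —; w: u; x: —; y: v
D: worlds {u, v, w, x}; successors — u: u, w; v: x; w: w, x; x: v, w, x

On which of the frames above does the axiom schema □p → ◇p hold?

Frame correspondent (Sahlqvist): ∀x ∃y Rxy — i.e. seriality.
A: condition met.
B: condition met.
C: fails — world u has no successor.
D: condition met.
Valid on: A, B, D.

A, B, D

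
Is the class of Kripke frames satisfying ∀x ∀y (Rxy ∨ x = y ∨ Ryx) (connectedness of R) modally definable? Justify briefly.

Not definable by any modal formula

Modal frame validity is preserved under disjoint unions.
Take 2 disjoint single-world reflexive frames: each is trivially connected, but their disjoint union has 2 worlds with no edge between distinct components, so it is not connected.
So the class is not modally definable.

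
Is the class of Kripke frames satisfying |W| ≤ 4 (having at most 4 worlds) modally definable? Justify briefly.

If a class were modally definable it would be closed under disjoint unions (Goldblatt–Thomason).
Any modal formula valid on each of 5 disjoint one-world frames is valid on their disjoint union (validity is preserved under disjoint unions). Each one-world frame has |W|=1≤4, but the union has |W|=5.
Hence having at most 4 worlds is not modally definable.

No — not modally definable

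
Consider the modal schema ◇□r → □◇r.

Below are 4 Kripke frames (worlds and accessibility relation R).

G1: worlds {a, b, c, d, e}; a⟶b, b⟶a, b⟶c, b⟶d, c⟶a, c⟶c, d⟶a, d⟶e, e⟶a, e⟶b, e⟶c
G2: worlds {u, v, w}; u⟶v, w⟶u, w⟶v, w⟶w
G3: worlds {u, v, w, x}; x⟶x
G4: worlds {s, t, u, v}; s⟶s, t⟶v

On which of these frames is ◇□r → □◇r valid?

G3

The schema corresponds to convergence: ∀x ∀y ∀z (Rxy ∧ Rxz → ∃w (Ryw ∧ Rzw)).
G1: fails — Rbc and Rba but c and a have no common successor.
G2: fails — Ruv and Ruv but v and v have no common successor.
G3: holds.
G4: fails — Rtv and Rtv but v and v have no common successor.
Valid on: G3.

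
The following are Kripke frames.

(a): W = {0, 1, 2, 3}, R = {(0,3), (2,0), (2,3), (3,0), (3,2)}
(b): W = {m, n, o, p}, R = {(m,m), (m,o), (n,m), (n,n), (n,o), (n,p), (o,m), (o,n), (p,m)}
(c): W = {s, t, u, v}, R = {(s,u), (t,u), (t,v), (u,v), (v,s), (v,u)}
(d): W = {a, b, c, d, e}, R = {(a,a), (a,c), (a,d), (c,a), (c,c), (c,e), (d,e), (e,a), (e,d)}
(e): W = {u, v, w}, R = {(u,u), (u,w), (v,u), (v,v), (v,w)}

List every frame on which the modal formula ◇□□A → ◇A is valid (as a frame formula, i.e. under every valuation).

Frame correspondent (Sahlqvist): ∀x ∀y (xRy → ∃w (yR²w ∧ xRw)) — i.e. a generalized confluence (Geach) condition.
(a): ✓.
(b): ✓.
(c): fails — vRs but no w with sR²w and vRw.
(d): ✓.
(e): fails — uRw but no t with wR²t and uRt.
Valid on: (a), (b), (d).

(a), (b), (d)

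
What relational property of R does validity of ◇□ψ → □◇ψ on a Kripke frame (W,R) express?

Suppose ◇□ψ→□◇ψ is valid. Take Rxy, Rxz and set V(ψ)={w : Ryw}. Then □ψ at y so ◇□ψ at x, so □◇ψ at x, so ◇ψ at z, giving w with Rzw and Ryw.
Conversely, on a frame with convergence the schema holds at every world under every valuation.
So the correspondent is convergence.

convergence: ∀x ∀y ∀z (Rxy ∧ Rxz → ∃w (Ryw ∧ Rzw))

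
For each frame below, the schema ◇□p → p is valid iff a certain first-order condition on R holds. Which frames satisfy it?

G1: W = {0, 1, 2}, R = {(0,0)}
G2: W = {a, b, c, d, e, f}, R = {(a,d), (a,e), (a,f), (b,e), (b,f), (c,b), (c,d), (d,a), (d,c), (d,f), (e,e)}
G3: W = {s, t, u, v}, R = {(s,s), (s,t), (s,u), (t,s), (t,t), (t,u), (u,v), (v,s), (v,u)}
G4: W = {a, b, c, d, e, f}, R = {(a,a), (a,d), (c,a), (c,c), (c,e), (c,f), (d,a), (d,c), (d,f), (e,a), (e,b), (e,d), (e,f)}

G1

Frame correspondent (Sahlqvist): ∀x ∀y (Rxy → Ryx) — i.e. symmetry.
G1: condition met.
G2: fails — Rbf but not Rfb.
G3: fails — Rvs but not Rsv.
G4: fails — Reb but not Rbe.
Valid on: G1.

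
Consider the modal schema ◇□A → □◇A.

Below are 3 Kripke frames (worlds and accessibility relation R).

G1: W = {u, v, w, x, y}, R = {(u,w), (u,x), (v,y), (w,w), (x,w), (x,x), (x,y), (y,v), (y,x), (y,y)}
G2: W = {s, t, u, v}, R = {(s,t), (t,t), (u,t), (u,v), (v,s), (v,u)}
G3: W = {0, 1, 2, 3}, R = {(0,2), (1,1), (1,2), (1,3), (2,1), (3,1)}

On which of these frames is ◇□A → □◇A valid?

Frame correspondent (Sahlqvist): ∀x ∀y ∀z (Rxy ∧ Rxz → ∃w (Ryw ∧ Rzw)) — i.e. convergence.
G1: fails — Rxw and Rxy but w and y have no common successor.
G2: fails — Ruv and Rut but v and t have no common successor.
G3: holds.

G3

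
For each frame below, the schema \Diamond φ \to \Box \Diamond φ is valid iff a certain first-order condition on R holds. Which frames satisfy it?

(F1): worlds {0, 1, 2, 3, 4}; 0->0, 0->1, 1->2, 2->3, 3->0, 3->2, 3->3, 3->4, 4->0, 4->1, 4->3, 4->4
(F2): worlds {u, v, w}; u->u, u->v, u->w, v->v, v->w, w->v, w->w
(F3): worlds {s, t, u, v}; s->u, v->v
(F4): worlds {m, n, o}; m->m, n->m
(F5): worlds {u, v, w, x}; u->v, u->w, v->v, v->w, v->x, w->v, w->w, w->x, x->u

Frame correspondent (Sahlqvist): \forall x \forall y \forall z (Rxy \wedge Rxz \to Ryz) — i.e. the Euclidean property.
(F1): fails — R01 and R00 but not R10.
(F2): fails — Ruv and Ruu but not Rvu.
(F3): fails — Rsu and Rsu but not Ruu.
(F4): condition met.
(F5): fails — Rvx and Rvv but not Rxv.
Valid on: (F4).

(F4)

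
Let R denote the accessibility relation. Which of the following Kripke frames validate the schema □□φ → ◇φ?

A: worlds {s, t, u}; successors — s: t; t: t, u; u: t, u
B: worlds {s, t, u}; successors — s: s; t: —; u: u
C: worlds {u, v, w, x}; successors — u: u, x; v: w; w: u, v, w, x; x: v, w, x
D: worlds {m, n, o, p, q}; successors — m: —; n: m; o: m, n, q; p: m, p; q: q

Frame correspondent (Sahlqvist): ∀x ∃w (xR²w ∧ xRw) — i.e. a generalized confluence (Geach) condition.
A: holds.
B: fails — at t but no w with tR²w and tRw.
C: holds.
D: fails — at m but no w with mR²w and mRw.
Valid on: A, C.

A, C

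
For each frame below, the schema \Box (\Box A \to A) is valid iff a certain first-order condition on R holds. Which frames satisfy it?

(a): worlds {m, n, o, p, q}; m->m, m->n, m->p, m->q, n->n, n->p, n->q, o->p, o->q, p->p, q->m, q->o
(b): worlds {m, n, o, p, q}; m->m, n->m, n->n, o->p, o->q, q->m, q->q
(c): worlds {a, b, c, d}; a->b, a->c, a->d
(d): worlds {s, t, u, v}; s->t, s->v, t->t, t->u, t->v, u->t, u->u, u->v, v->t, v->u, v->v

(d)

The schema corresponds to shift-reflexivity: \forall x \forall y (Rxy \to Ryy).
(a): fails — Rnq but not Rqq.
(b): fails — Rop but not Rpp.
(c): fails — Rac but not Rcc.
(d): condition met.
Valid on: (d).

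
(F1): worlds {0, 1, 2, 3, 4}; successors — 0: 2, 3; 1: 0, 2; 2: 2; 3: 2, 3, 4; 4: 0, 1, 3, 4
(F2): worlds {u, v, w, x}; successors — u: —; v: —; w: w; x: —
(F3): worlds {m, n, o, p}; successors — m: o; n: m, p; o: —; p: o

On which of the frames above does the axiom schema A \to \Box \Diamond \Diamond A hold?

The schema corresponds to a generalized confluence (Geach) condition: \forall x \forall z (xRz \to \exists w (x = w \wedge z R^2 w)).
(F1): fails — 0R2 but no w with 0=w and 2R²w.
(F2): holds.
(F3): fails — mRo but no w with m=w and oR²w.
Valid on: (F2).

(F2)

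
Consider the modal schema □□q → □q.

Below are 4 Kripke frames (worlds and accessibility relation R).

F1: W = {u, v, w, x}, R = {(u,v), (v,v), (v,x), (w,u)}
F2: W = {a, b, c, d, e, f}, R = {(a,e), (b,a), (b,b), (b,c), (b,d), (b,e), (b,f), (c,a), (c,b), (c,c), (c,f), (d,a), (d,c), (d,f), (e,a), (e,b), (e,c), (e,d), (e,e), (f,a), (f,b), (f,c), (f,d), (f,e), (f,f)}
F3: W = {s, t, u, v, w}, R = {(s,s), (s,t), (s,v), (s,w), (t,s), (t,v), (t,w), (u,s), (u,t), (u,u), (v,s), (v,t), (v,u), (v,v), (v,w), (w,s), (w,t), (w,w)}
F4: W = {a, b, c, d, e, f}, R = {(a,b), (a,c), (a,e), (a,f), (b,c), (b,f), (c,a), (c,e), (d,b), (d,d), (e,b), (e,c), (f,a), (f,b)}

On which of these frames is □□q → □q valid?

F2, F3

Frame correspondent (Sahlqvist): ∀x ∀y (Rxy → ∃z (Rxz ∧ Rzy)) — i.e. density.
F1: fails — Rwu but no z with Rwz and Rzu.
F2: satisfies the condition.
F3: satisfies the condition.
F4: fails — Rbc but no z with Rbz and Rzc.
Valid on: F2, F3.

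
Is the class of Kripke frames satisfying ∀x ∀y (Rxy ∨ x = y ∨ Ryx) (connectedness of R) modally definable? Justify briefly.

Modal frame validity is preserved under disjoint unions.
Take 2 disjoint single-world reflexive frames: each is trivially connected, but their disjoint union has 2 worlds with no edge between distinct components, so it is not connected.
Hence connectedness of R is not modally definable.

No — not modally definable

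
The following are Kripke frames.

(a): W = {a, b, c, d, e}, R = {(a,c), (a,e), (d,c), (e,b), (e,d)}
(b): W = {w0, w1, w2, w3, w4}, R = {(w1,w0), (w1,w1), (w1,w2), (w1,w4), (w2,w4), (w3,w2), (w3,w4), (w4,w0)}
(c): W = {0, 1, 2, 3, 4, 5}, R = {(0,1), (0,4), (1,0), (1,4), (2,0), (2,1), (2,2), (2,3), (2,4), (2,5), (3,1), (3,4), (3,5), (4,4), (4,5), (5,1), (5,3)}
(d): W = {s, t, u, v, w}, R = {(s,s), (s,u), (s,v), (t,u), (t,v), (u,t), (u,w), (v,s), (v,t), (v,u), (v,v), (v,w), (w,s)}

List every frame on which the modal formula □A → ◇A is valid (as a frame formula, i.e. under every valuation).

Frame correspondent (Sahlqvist): ∀x ∃y Rxy — i.e. seriality.
(a): fails — world b has no successor.
(b): fails — world w0 has no successor.
(c): ✓.
(d): ✓.

(c), (d)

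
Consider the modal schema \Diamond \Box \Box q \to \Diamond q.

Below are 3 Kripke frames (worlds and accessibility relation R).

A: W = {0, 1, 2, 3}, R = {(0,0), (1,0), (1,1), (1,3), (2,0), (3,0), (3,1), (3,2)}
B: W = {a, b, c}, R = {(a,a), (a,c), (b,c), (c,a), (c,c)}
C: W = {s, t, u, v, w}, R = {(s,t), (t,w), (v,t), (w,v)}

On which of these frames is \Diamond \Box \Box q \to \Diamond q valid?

Frame correspondent (Sahlqvist): \forall x \forall y (xRy \to \exists w (y R^2 w \wedge xRw)) — i.e. a generalized confluence (Geach) condition.
A: condition met.
B: condition met.
C: fails — sRt but no w* with tR²w* and sRw*.

A, B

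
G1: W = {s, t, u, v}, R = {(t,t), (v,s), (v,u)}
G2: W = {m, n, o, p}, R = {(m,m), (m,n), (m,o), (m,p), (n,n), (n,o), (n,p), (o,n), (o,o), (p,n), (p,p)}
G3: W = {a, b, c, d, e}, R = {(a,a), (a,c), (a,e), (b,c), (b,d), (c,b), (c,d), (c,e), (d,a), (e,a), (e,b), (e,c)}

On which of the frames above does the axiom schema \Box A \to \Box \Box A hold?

G1

The schema corresponds to transitivity: \forall x \forall y \forall z (Rxy \wedge Ryz \to Rxz).
G1: ✓.
G2: fails — Ron and Rnp but not Rop.
G3: fails — Rbc and Rcb but not Rbb.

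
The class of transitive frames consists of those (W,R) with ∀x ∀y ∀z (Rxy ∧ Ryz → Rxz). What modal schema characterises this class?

□r → □□r

The condition is transitivity. The 4 schema □r → □□r defines it.
Suppose □r→□□r is valid. Take Rxy, Ryz and set V(r)={w : Rxw}. Then □r at x, so □□r at x, so □r at y, so r at z, i.e. Rxz.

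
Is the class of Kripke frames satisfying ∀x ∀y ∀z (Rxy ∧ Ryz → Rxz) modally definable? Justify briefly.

Yes, by □p → □□p

The condition is transitivity. A defining modal formula is □p → □□p.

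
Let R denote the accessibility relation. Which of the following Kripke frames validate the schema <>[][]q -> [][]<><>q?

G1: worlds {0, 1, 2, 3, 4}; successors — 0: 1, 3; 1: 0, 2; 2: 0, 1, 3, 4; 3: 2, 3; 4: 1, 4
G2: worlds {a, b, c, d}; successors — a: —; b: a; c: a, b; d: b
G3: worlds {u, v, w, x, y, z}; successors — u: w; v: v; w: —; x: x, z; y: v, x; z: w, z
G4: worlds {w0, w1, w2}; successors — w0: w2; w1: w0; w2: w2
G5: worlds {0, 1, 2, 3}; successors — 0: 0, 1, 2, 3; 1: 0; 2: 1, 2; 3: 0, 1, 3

G1, G4, G5

This is the axiom for a generalized confluence (Geach) condition; its first-order frame correspondent is forall x forall y forall z ((xRy & x R^2 z) -> exists w (y R^2 w & z R^2 w)).
G1: condition met.
G2: fails — cRa, cR²a but no w with aR²w and aR²w.
G3: fails — xRx, xR²w but no t with xR²t and wR²t.
G4: condition met.
G5: condition met.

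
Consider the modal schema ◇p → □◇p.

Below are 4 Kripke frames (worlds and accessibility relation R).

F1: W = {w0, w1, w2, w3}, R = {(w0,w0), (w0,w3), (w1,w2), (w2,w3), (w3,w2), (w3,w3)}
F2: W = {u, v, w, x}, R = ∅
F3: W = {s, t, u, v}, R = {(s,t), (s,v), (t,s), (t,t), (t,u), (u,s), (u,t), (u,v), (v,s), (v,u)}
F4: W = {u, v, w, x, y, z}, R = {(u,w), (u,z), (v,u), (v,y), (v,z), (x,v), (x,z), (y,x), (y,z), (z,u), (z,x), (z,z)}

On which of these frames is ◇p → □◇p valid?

F2

Frame correspondent (Sahlqvist): ∀x ∀y ∀z (Rxy ∧ Rxz → Ryz) — i.e. the Euclidean property.
F1: fails — Rw0w3 and Rw0w0 but not Rw3w0.
F2: holds.
F3: fails — Rsv and Rsv but not Rvv.
F4: fails — Ruz and Ruw but not Rzw.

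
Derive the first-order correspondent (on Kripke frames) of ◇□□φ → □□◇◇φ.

∀x ∀y ∀z ((xRy ∧ xR²z) → ∃w (yR²w ∧ zR²w))

This is a Sahlqvist (Geach-type) schema ◇^1□^2φ → □^2◇^2φ.
Minimal-valuation argument: fix x; take any y with xR^1y and any z with xR^2z. Set V(φ) to the set of worlds R-reachable from y in exactly 2 steps. Then □^2φ holds at y, so the antecedent holds at x; validity forces ◇^2φ at z, giving a w with zR^2w and yR^2w.
First-order correspondent: ∀x ∀y ∀z ((xRy ∧ xR²z) → ∃w (yR²w ∧ zR²w)).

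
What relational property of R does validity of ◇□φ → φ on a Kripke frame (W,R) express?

symmetry: ∀x ∀y (Rxy → Ryx)

Replacing φ by ¬φ and contraposing gives the equivalent schema φ → □◇φ.
Suppose φ→□◇φ is valid. Take Rxy and set V(φ)={x}. Then φ at x, so □◇φ at x, so ◇φ at y, so some z with Ryz has φ; z=x, i.e. Ryx.
Conversely, on a frame with symmetry the schema holds at every world under every valuation.
Frame condition: ∀x ∀y (Rxy → Ryx).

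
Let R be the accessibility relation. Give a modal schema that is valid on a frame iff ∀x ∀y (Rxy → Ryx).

q → □◇q

A defining formula is q → □◇q (the B axiom).
Suppose q→□◇q is valid. Take Rxy and set V(q)={x}. Then q at x, so □◇q at x, so ◇q at y, so some z with Ryz has q; z=x, i.e. Ryx.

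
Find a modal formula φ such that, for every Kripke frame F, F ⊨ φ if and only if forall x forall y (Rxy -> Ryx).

A defining formula is ψ → □◇ψ (the B axiom).
Suppose ψ→□◇ψ is valid. Take Rxy and set V(ψ)={x}. Then ψ at x, so □◇ψ at x, so ◇ψ at y, so some z with Ryz has ψ; z=x, i.e. Ryx.

ψ → □◇ψ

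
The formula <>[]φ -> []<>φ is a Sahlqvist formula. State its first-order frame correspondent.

convergence

This schema is the .2 axiom.
Its frame correspondent is convergence — forall x forall y forall z (Rxy & Rxz -> exists w (Ryw & Rzw)).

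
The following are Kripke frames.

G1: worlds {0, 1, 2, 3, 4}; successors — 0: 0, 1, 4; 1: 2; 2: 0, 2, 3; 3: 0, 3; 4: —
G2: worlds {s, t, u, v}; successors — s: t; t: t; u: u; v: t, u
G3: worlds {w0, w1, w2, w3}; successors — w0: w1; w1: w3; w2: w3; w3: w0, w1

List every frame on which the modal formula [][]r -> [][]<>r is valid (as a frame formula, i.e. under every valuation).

This is the axiom for a generalized confluence (Geach) condition; its first-order frame correspondent is forall x forall z (x R^2 z -> exists w (x R^2 w & zRw)).
G1: fails — 0R²4 but no w with 0R²w and 4Rw.
G2: condition met.
G3: fails — w0R²w3 but no w with w0R²w and w3Rw.

G2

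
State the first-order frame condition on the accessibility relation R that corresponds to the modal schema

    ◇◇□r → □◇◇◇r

∀x ∀y ∀z ((xR²y ∧ xRz) → ∃w (yRw ∧ zR³w))

This is a Sahlqvist (Geach-type) schema ◇^2□^1r → □^1◇^3r.
Minimal-valuation argument: fix x; take any y with xR^2y and any z with xR^1z. Set V(r) to the set of worlds R-reachable from y in exactly 1 step. Then □^1r holds at y, so the antecedent holds at x; validity forces ◇^3r at z, giving a w with zR^3w and yR^1w.
First-order correspondent: ∀x ∀y ∀z ((xR²y ∧ xRz) → ∃w (yRw ∧ zR³w)).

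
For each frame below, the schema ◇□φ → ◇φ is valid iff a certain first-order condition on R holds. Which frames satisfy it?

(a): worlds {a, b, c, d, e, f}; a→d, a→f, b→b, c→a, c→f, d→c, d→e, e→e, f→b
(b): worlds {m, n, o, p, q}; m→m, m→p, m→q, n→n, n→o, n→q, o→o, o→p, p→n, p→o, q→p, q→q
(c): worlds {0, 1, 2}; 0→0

(c)

Frame correspondent (Sahlqvist): ∀x ∀y (xRy → ∃w (yRw ∧ xRw)) — i.e. a generalized confluence (Geach) condition.
(a): fails — aRd but no w with dRw and aRw.
(b): fails — mRp but no w with pRw and mRw.
(c): ✓.
Valid on: (c).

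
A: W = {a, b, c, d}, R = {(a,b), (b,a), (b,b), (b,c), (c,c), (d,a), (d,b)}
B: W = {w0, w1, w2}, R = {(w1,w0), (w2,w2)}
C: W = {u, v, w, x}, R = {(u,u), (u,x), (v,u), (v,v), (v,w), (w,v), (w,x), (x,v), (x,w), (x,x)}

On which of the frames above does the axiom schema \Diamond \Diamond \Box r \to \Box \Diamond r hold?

The schema corresponds to a generalized confluence (Geach) condition: \forall x \forall y \forall z ((x R^2 y \wedge xRz) \to \exists w (yRw \wedge zRw)).
A: fails — bR²a, bRc but no w with aRw and cRw.
B: holds.
C: holds.

B, C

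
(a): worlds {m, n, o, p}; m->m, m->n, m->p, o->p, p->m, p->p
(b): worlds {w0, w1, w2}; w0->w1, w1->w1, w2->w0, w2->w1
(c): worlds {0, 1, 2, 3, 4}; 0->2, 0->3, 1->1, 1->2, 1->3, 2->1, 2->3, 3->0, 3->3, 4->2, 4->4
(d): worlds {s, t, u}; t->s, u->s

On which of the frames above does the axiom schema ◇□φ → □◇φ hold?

The schema corresponds to convergence: ∀x ∀y ∀z (Rxy ∧ Rxz → ∃w (Ryw ∧ Rzw)).
(a): fails — Rmm and Rmn but m and n have no common successor.
(b): ✓.
(c): fails — R44 and R42 but 4 and 2 have no common successor.
(d): fails — Rts and Rts but s and s have no common successor.

(b)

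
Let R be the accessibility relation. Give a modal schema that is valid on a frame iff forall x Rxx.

This is reflexivity; the standard corresponding axiom is T: □p → p.
Suppose □p→p is valid. At any x set V(p)={w : Rxw}. Then □p holds at x, so p holds at x, i.e. Rxx.

□p → p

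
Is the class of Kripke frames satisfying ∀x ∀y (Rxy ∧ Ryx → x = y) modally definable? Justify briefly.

If a class were modally definable it would be closed under surjective bounded morphisms (Goldblatt–Thomason).
The 6-cycle (worlds a,b,c,d,e,f with a→b→c→d→e→f→a) is antisymmetric. Sending even-indexed worlds to • and odd-indexed worlds to ∘ is a surjective bounded morphism onto the two-world frame with •↔∘, which is not antisymmetric.
So the class is not modally definable.

No — not modally definable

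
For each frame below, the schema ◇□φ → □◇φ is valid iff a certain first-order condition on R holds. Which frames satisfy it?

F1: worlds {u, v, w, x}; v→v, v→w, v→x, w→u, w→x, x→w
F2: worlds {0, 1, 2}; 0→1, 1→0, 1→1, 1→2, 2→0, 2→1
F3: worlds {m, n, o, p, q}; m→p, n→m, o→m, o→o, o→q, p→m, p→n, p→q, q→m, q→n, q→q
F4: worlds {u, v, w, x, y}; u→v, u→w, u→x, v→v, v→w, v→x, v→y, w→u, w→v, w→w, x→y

F2

Frame correspondent (Sahlqvist): ∀x ∀y ∀z (Rxy ∧ Rxz → ∃w (Ryw ∧ Rzw)) — i.e. convergence.
F1: fails — Rvw and Rvx but w and x have no common successor.
F2: holds.
F3: fails — Rom and Roo but m and o have no common successor.
F4: fails — Ruw and Rux but w and x have no common successor.
Valid on: F2.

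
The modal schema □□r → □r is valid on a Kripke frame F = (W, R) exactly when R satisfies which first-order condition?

density: ∀x ∀y (Rxy → ∃z (Rxz ∧ Rzy))

Suppose □□r→□r is valid. Take Rxy and set V(r)={w : xR²w}. Then □□r at x, so □r at x, so r at y, i.e. ∃z(Rxz∧Rzy).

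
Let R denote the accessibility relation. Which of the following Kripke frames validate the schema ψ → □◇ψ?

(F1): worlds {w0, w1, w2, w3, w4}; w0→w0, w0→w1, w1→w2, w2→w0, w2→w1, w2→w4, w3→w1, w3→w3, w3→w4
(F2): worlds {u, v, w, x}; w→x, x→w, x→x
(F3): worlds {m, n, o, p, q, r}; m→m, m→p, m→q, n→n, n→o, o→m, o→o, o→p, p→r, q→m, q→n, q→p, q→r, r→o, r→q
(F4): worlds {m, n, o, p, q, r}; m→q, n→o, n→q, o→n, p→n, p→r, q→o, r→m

The schema corresponds to symmetry: ∀x ∀y (Rxy → Ryx).
(F1): fails — Rw2w4 but not Rw4w2.
(F2): holds.
(F3): fails — Rom but not Rmo.
(F4): fails — Rpn but not Rnp.

(F2)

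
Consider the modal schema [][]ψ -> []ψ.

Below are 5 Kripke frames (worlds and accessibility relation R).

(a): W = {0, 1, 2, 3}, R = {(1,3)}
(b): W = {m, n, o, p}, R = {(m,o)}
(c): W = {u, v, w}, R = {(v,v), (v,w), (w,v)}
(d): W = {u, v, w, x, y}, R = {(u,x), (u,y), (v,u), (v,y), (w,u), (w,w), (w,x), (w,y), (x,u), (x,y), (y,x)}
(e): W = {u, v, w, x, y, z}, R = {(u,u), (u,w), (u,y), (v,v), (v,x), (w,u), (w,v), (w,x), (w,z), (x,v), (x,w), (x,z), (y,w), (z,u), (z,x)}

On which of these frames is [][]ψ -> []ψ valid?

Frame correspondent (Sahlqvist): forall x forall y (Rxy -> exists z (Rxz & Rzy)) — i.e. density.
(a): fails — R13 but no z with R1z and Rz3.
(b): fails — Rmo but no z with Rmz and Rzo.
(c): ✓.
(d): fails — Ryx but no z with Ryz and Rzx.
(e): fails — Rxw but no t with Rxt and Rtw.

(c)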